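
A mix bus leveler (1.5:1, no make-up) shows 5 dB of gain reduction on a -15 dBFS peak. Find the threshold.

-30 dBFS

Gain reduction = -15 − (-20) = 5 dB; output overshoot = GR / (R − 1) = 5 / 0.5 = 10 dB.
Threshold = output − output overshoot = -20 − 10 = -30 dBFS.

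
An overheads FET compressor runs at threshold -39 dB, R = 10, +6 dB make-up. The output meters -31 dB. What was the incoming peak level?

Before make-up, the level was -31 − 6 = -37 dB.
That's 2 dB above the -39 dB threshold.
Before 10:1 compression the overshoot was 2 × 10 = 20 dB, so input = -39 + 20 = -19 dB.

-19 dB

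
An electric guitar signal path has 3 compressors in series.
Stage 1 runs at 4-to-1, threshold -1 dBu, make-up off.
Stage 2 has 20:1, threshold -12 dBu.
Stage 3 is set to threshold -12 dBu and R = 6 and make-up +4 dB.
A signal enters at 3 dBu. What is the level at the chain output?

Stage 1: 3 dBu is 4 dB over -1 dBu; at 4:1 that becomes 1 dB over, giving 0 dBu.
Stage 2: 12 dB above -12 dBu, reduced 20:1 to 0.6 dB above → -11.4 dBu.
Stage 3: 0.6 dB above -12 dBu, reduced 6:1 to 0.1 dB above → -11.9 dBu; +4 dB make-up → -7.9 dBu.

-7.9 dBu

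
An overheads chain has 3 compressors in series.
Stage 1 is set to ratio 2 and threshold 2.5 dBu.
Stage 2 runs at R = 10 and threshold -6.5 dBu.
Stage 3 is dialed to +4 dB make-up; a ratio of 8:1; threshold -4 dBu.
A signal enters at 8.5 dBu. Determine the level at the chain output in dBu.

Stage 1: 8.5 dBu is 6 dB over 2.5 dBu; at 2:1 that becomes 3 dB over, giving 5.5 dBu.
Stage 2: overshoot 12 dB → 12/10 = 1.2 dB → -5.3 dBu.
Stage 3: below threshold (-5.3 ≤ -4); passes unchanged; make-up brings it to -1.3 dBu.

-1.3 dBu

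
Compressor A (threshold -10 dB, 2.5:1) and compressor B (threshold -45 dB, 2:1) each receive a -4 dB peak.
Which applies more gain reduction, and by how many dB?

A: overshoot 6 dB → output overshoot 2.4 dB → GR 3.6 dB.
B: overshoot 41 dB → output overshoot 20.5 dB → GR 20.5 dB.
B reduces 16.9 dB more.

B, by 16.9 dB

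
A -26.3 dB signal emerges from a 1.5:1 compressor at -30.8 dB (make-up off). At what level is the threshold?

-39.8 dB

Gain reduction = -26.3 − (-30.8) = 4.5 dB; output overshoot = GR / (R − 1) = 4.5 / 0.5 = 9 dB.
Threshold = output − output overshoot = -30.8 − 9 = -39.8 dB.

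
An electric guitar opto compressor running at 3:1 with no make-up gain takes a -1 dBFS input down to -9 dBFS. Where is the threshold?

Input is 12 dB above T (since output overshoot × R = input overshoot: (-9 − T)·3 = -1 − T gives T = -13 dBFS).
Check: -13 + (-1 − (-13))/3 = -13 + 4 = -9 dBFS. ✓

-13 dBFS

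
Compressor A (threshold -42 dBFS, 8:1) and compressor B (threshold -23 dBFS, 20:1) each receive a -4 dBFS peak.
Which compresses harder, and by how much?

A: overshoot 38 dB → output overshoot 4.75 dB → GR 33.25 dB.
B: overshoot 19 dB → output overshoot 0.95 dB → GR 18.05 dB.
A reduces 15.2 dB more.

A, by 15.2 dB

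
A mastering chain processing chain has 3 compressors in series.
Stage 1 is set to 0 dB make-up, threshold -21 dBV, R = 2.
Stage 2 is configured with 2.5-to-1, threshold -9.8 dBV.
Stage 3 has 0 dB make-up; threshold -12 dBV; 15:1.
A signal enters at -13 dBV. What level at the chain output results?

Stage 1: 8 dB above -21 dBV, reduced 2:1 to 4 dB above → -17 dBV.
Stage 2: below threshold (-17 ≤ -9.8); passes unchanged; output -17 dBV.
Stage 3: below threshold (-17 ≤ -12); passes unchanged; output -17 dBV.

-17 dBV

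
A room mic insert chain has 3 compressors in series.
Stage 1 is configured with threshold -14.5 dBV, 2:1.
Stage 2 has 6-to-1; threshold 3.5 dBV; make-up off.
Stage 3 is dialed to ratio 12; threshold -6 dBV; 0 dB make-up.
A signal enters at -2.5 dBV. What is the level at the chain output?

Stage 1: 12 dB above -14.5 dBV, reduced 2:1 to 6 dB above → -8.5 dBV.
Stage 2: -8.5 dBV is at or below the 3.5 dBV threshold — no compression; output -8.5 dBV.
Stage 3: below threshold (-8.5 ≤ -6); passes unchanged; output -8.5 dBV.

-8.5 dBV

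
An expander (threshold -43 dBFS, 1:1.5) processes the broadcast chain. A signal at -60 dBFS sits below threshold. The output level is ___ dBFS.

-68.5 dBFS

Undershoot = (-43) − (-60) = 17 dB.
At 1:1.5, that expands to 25.5 dB under threshold.
Output = -43 − 25.5 = -68.5 dBFS.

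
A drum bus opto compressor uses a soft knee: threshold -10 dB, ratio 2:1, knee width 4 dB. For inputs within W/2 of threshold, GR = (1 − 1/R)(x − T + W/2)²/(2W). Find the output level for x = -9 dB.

x − T + W/2 = -9 − (-10) + 2 = 3.
GR = (1 − 1/2) × 3² / 8 = 0.5 × 9 / 8 = 0.5625 dB.
Output = -9 − 0.5625 = -9.5625 dB.

-9.5625 dB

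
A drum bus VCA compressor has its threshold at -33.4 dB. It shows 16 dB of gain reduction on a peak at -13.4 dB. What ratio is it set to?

Input overshoot = -13.4 − (-33.4) = 20 dB.
Output overshoot = 20 − 16 = 4 dB.
Ratio = input overshoot / output overshoot = 20 / 4 = 5.

5:1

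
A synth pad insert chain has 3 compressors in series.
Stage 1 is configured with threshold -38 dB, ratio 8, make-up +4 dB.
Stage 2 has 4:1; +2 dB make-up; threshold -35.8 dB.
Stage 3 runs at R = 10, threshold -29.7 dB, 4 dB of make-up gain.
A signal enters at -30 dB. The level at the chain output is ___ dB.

-29.1 dB

Stage 1: 8 dB above -38 dB, reduced 8:1 to 1 dB above → -37 dB; +4 dB make-up → -33 dB.
Stage 2: overshoot 2.8 dB → 2.8/4 = 0.7 dB → -35.1 dB; +2 dB make-up → -33.1 dB.
Stage 3: -33.1 dB is at or below the -29.7 dB threshold — no compression; make-up brings it to -29.1 dB.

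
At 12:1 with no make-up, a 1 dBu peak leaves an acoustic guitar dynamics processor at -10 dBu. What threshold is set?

-11 dBu

Gain reduction = 1 − (-10) = 11 dB; output overshoot = GR / (R − 1) = 11 / 11 = 1 dB.
Threshold = output − output overshoot = -10 − 1 = -11 dBu.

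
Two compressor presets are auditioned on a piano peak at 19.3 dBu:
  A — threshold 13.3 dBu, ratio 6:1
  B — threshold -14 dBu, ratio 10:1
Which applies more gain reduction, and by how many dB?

A: GR = 6 − 6/6 = 5 dB.
B: GR = 33.3 − 33.3/10 = 29.97 dB.
B reduces 24.97 dB more.

B, by 24.97 dB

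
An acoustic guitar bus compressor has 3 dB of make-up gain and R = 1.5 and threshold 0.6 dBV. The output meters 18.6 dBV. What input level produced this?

23.1 dBV

Before make-up, the level was 18.6 − 3 = 15.6 dBV.
The compressed level sits 15.6 − 0.6 = 15 dB over threshold.
Undo the ratio: input overshoot = 15 × 1.5 = 22.5 dB, giving input = 23.1 dBV.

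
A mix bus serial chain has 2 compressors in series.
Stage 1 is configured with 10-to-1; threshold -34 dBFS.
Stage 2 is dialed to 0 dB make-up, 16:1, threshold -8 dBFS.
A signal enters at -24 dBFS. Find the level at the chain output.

-33 dBFS

Stage 1: 10 dB above -34 dBFS, reduced 10:1 to 1 dB above → -33 dBFS.
Stage 2: -33 dBFS is at or below the -8 dBFS threshold — no compression; output -33 dBFS.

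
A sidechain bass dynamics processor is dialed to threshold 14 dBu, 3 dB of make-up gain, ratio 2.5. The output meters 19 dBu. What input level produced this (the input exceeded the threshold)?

Before make-up, the level was 19 − 3 = 16 dBu.
Post-compression overshoot = 16 − 14 = 2 dB.
Input overshoot = R × output overshoot = 5 dB → input = 14 + 5 = 19 dBu.

19 dBu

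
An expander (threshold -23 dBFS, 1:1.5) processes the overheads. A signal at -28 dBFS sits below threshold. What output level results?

The input is 5 dB below the -23 dBFS threshold.
A 1:1.5 expander multiplies undershoot by 1.5: 5 × 1.5 = 7.5 dB below threshold.
Output = -23 − 7.5 = -30.5 dBFS.

-30.5 dBFS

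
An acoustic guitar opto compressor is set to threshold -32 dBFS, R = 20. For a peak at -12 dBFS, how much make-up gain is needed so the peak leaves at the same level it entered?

19 dB

Without make-up, output = threshold + overshoot/20 = -32 + 1 = -31 dBFS.
Gap to target: 19 dB.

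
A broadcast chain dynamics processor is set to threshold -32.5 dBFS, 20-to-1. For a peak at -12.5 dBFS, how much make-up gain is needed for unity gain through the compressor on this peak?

19 dB

Overshoot 20 dB → 20/20 = 1 dB after compression, so the compressed level is -32.5 + 1 = -31.5 dBFS.
Make-up = target − compressed = -12.5 − (-31.5) = 19 dB.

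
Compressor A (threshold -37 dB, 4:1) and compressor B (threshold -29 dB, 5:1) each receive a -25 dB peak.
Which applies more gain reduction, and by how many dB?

A, by 5.8 dB

A: GR = 12 − 12/4 = 9 dB.
B: GR = 4 − 4/5 = 3.2 dB.
A reduces 5.8 dB more.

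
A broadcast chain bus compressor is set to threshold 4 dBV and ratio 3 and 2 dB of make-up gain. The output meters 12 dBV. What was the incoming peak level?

Before make-up, the level was 12 − 2 = 10 dBV.
Post-compression overshoot = 10 − 4 = 6 dB.
Undo the ratio: input overshoot = 6 × 3 = 18 dB, giving input = 22 dBV.

22 dBV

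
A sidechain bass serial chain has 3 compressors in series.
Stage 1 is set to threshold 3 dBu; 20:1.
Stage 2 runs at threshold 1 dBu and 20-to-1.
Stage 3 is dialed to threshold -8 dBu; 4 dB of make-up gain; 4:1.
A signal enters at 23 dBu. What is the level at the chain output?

-1.7125 dBu

Stage 1: overshoot 20 dB → 20/20 = 1 dB → 4 dBu.
Stage 2: 3 dB above 1 dBu, reduced 20:1 to 0.15 dB above → 1.15 dBu.
Stage 3: overshoot 9.15 dB → 9.15/4 = 2.2875 dB → -5.7125 dBu; +4 dB make-up → -1.7125 dBu.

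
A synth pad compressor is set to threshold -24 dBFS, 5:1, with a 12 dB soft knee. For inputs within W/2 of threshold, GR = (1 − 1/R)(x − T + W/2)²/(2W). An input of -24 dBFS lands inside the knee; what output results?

x − T + W/2 = -24 − (-24) + 6 = 6.
GR = (1 − 1/5) × 6² / 24 = 0.8 × 36 / 24 = 1.2 dB.
Output = -24 − 1.2 = -25.2 dBFS.

-25.2 dBFS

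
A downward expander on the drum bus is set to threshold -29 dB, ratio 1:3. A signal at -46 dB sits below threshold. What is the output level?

-80 dB

The input is 17 dB below the -29 dB threshold.
A 1:3 expander multiplies undershoot by 3: 17 × 3 = 51 dB below threshold.
Output = -29 − 51 = -80 dB.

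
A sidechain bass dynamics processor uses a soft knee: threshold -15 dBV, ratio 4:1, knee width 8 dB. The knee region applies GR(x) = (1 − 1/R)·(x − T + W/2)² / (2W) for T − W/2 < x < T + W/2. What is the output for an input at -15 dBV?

x − T + W/2 = -15 − (-15) + 4 = 4.
GR = (1 − 1/4) × 4² / 16 = 0.75 × 16 / 16 = 0.75 dB.
Output = -15 − 0.75 = -15.75 dBV.

-15.75 dBV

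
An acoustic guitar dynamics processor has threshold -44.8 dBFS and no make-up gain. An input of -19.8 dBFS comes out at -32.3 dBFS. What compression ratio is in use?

2:1

Input overshoot = -19.8 − (-44.8) = 25 dB; output overshoot = -32.3 − (-44.8) = 12.5 dB.
Ratio = 25 / 12.5 = 2.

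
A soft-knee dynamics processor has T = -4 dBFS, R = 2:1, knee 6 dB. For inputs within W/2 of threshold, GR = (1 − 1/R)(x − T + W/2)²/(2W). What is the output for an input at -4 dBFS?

x − T + W/2 = -4 − (-4) + 3 = 3.
GR = (1 − 1/2) × 3² / 12 = 0.5 × 9 / 12 = 0.375 dB.
Output = -4 − 0.375 = -4.375 dBFS.

-4.375 dBFS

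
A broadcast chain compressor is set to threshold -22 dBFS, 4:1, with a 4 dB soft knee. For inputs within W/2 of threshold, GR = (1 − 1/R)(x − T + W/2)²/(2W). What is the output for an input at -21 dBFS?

x − T + W/2 = -21 − (-22) + 2 = 3.
GR = (1 − 1/4) × 3² / 8 = 0.75 × 9 / 8 = 0.84375 dB.
Output = -21 − 0.84375 = -21.84375 dBFS.

-21.84375 dBFS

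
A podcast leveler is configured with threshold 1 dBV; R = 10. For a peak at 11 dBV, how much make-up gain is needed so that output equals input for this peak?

Without make-up, output = threshold + overshoot/10 = 1 + 1 = 2 dBV.
Gap to target: 9 dB.

9 dB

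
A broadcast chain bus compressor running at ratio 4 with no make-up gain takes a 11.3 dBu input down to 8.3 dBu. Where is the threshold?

7.3 dBu

Let T be the threshold. Output overshoot = (input overshoot)/R, so 8.3 − T = (11.3 − T)/4.
4·(8.3 − T) = 11.3 − T → 3·T = 33.2 − 11.3 = 21.9.
T = 21.9/3 = 7.3 dBu.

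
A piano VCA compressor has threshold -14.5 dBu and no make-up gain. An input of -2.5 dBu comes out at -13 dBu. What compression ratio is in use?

Input overshoot = -2.5 − (-14.5) = 12 dB; output overshoot = -13 − (-14.5) = 1.5 dB.
Ratio = 12 / 1.5 = 8.

8:1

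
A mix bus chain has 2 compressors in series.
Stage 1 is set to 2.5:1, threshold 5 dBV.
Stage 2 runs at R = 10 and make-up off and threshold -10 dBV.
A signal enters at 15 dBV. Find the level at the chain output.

-8.1 dBV

Stage 1: overshoot 10 dB → 10/2.5 = 4 dB → 9 dBV.
Stage 2: overshoot 19 dB → 19/10 = 1.9 dB → -8.1 dBV.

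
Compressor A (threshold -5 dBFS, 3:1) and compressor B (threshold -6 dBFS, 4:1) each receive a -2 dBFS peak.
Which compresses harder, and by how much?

B, by 1 dB

A: 3 dB over, compressed to 1 dB over, so 2 dB of GR.
B: 4 dB over, compressed to 1 dB over, so 3 dB of GR.
Difference: 1 dB in favour of B.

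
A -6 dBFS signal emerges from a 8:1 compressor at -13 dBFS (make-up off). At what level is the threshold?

-14 dBFS

Let T be the threshold. Output overshoot = (input overshoot)/R, so -13 − T = (-6 − T)/8.
8·(-13 − T) = -6 − T → 7·T = -104 − (-6) = -98.
T = -98/7 = -14 dBFS.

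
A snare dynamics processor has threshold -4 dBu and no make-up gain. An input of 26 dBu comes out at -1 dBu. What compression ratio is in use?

10:1

Input overshoot = 26 − (-4) = 30 dB; output overshoot = -1 − (-4) = 3 dB.
Ratio = 30 / 3 = 10.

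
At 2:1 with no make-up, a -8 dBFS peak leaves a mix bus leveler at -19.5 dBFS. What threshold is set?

Gain reduction = -8 − (-19.5) = 11.5 dB; output overshoot = GR / (R − 1) = 11.5 / 1 = 11.5 dB.
Threshold = output − output overshoot = -19.5 − 11.5 = -31 dBFS.

-31 dBFS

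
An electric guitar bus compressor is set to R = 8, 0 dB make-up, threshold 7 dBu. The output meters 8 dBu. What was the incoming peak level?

15 dBu

The compressed level sits 8 − 7 = 1 dB over threshold.
Before 8:1 compression the overshoot was 1 × 8 = 8 dB, so input = 7 + 8 = 15 dBu.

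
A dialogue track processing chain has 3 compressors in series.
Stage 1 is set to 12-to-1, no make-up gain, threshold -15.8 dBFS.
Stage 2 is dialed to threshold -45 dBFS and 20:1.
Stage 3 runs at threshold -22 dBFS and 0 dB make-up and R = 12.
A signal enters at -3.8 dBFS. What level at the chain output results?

-43.49 dBFS

Stage 1: overshoot 12 dB → 12/12 = 1 dB → -14.8 dBFS.
Stage 2: 30.2 dB above -45 dBFS, reduced 20:1 to 1.51 dB above → -43.49 dBFS.
Stage 3: -43.49 dBFS is at or below the -22 dBFS threshold — no compression; output -43.49 dBFS.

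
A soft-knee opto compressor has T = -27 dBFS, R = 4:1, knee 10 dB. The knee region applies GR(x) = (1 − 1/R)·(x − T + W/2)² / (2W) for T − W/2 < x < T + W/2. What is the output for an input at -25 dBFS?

x − T + W/2 = -25 − (-27) + 5 = 7.
GR = (1 − 1/4) × 7² / 20 = 0.75 × 49 / 20 = 1.8375 dB.
Output = -25 − 1.8375 = -26.8375 dBFS.

-26.8375 dBFS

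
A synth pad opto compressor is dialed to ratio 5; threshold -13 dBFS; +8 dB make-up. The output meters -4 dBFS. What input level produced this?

-8 dBFS

Remove make-up: -4 − 8 = -12 dBFS.
The compressed level sits -12 − (-13) = 1 dB over threshold.
Undo the ratio: input overshoot = 1 × 5 = 5 dB, giving input = -8 dBFS.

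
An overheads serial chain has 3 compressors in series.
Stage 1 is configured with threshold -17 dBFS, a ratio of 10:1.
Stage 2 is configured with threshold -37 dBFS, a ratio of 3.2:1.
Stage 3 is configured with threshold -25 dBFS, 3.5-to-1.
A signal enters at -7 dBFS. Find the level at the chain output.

-30.4375 dBFS

Stage 1: 10 dB above -17 dBFS, reduced 10:1 to 1 dB above → -16 dBFS.
Stage 2: overshoot 21 dB → 21/3.2 = 6.5625 dB → -30.4375 dBFS.
Stage 3: -30.4375 dBFS ≤ -25 dBFS, so stage 3 doesn't engage; output -30.4375 dBFS.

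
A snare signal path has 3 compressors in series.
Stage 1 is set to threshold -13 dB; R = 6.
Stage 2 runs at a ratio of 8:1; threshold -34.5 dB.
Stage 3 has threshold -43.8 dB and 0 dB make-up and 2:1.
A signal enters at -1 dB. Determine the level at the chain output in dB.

Stage 1: overshoot 12 dB → 12/6 = 2 dB → -11 dB.
Stage 2: overshoot 23.5 dB → 23.5/8 = 2.9375 dB → -31.5625 dB.
Stage 3: -31.5625 dB is 12.2375 dB over -43.8 dB; at 2:1 that becomes 6.11875 dB over, giving -37.68125 dB.

-37.68125 dB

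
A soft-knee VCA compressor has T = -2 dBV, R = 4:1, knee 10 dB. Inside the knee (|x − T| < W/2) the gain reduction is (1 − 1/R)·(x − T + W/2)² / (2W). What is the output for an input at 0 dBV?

x − T + W/2 = 0 − (-2) + 5 = 7.
GR = (1 − 1/4) × 7² / 20 = 0.75 × 49 / 20 = 1.8375 dB.
Output = 0 − 1.8375 = -1.8375 dBV.

-1.8375 dBV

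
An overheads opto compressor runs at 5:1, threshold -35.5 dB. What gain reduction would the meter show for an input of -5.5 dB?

The signal is 30 dB above threshold.
After 5:1 compression the overshoot becomes 30/5 = 6 dB.
Gain reduction = 30 − 6 = 24 dB.

24 dB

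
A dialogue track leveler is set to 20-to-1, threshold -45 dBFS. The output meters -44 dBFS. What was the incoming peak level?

That's 1 dB above the -45 dBFS threshold.
Input overshoot = R × output overshoot = 20 dB → input = -45 + 20 = -25 dBFS.

-25 dBFS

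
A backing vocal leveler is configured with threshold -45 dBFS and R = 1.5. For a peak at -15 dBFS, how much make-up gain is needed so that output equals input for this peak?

10 dB

Overshoot 30 dB → 30/1.5 = 20 dB after compression, so the compressed level is -45 + 20 = -25 dBFS.
Make-up = target − compressed = -15 − (-25) = 10 dB.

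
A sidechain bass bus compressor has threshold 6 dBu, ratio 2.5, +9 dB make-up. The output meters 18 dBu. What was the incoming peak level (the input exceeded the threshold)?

13.5 dBu

Before make-up, the level was 18 − 9 = 9 dBu.
Post-compression overshoot = 9 − 6 = 3 dB.
Before 2.5:1 compression the overshoot was 3 × 2.5 = 7.5 dB, so input = 6 + 7.5 = 13.5 dBu.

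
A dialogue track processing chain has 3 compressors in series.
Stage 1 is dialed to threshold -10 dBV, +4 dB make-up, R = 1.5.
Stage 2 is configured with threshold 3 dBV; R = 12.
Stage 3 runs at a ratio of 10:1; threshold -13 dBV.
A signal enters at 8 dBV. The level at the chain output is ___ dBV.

Stage 1: 18 dB above -10 dBV, reduced 1.5:1 to 12 dB above → 2 dBV; +4 dB make-up → 6 dBV.
Stage 2: 6 dBV is 3 dB over 3 dBV; at 12:1 that becomes 0.25 dB over, giving 3.25 dBV.
Stage 3: 3.25 dBV is 16.25 dB over -13 dBV; at 10:1 that becomes 1.625 dB over, giving -11.375 dBV.

-11.375 dBV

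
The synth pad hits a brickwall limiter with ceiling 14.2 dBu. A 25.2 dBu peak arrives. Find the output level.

14.2 dBu

The limiter clamps the peak to its 14.2 dBu ceiling.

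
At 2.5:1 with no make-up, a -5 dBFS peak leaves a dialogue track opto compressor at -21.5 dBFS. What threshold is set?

Input is 27.5 dB above T (since output overshoot × R = input overshoot: (-21.5 − T)·2.5 = -5 − T gives T = -32.5 dBFS).
Check: -32.5 + (-5 − (-32.5))/2.5 = -32.5 + 11 = -21.5 dBFS. ✓

-32.5 dBFS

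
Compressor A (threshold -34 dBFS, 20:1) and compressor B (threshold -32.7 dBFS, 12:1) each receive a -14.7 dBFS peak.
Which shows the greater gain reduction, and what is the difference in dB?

A: 19.3 dB over, compressed to 0.965 dB over, so 18.335 dB of GR.
B: 18 dB over, compressed to 1.5 dB over, so 16.5 dB of GR.
Difference: 1.835 dB in favour of A.

A, by 1.835 dB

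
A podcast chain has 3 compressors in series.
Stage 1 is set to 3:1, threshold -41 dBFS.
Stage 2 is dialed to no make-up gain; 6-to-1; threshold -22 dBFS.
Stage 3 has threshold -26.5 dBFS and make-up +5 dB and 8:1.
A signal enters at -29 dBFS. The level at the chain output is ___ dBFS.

-32 dBFS

Stage 1: 12 dB above -41 dBFS, reduced 3:1 to 4 dB above → -37 dBFS.
Stage 2: -37 dBFS is at or below the -22 dBFS threshold — no compression; output -37 dBFS.
Stage 3: -37 dBFS ≤ -26.5 dBFS, so stage 3 doesn't engage; make-up brings it to -32 dBFS.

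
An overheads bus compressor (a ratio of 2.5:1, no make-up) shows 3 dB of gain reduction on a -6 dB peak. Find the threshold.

Let T be the threshold. Output overshoot = (input overshoot)/R, so -9 − T = (-6 − T)/2.5.
2.5·(-9 − T) = -6 − T → 1.5·T = -22.5 − (-6) = -16.5.
T = -16.5/1.5 = -11 dB.

-11 dB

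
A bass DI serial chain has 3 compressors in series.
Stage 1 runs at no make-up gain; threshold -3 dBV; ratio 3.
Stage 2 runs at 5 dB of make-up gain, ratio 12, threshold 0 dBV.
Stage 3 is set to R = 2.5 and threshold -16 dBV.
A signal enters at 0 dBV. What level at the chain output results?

-8.4 dBV

Stage 1: 3 dB above -3 dBV, reduced 3:1 to 1 dB above → -2 dBV.
Stage 2: below threshold (-2 ≤ 0); passes unchanged; make-up brings it to 3 dBV.
Stage 3: overshoot 19 dB → 19/2.5 = 7.6 dB → -8.4 dBV.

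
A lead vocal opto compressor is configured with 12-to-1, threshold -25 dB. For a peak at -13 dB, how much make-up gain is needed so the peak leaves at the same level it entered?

11 dB

Without make-up, output = threshold + overshoot/12 = -25 + 1 = -24 dB.
Gap to target: 11 dB.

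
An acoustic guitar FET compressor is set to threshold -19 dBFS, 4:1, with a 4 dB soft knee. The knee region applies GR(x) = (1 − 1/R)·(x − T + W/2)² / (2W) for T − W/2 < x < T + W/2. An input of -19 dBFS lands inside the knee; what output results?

-19.375 dBFS

x − T + W/2 = -19 − (-19) + 2 = 2.
GR = (1 − 1/4) × 2² / 8 = 0.75 × 4 / 8 = 0.375 dB.
Output = -19 − 0.375 = -19.375 dBFS.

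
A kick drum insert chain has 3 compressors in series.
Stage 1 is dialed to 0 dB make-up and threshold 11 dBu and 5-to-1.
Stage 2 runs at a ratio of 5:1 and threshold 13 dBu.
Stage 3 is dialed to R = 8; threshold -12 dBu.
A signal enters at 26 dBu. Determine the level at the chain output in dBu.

Stage 1: 26 dBu is 15 dB over 11 dBu; at 5:1 that becomes 3 dB over, giving 14 dBu.
Stage 2: 14 dBu is 1 dB over 13 dBu; at 5:1 that becomes 0.2 dB over, giving 13.2 dBu.
Stage 3: 13.2 dBu is 25.2 dB over -12 dBu; at 8:1 that becomes 3.15 dB over, giving -8.85 dBu.

-8.85 dBu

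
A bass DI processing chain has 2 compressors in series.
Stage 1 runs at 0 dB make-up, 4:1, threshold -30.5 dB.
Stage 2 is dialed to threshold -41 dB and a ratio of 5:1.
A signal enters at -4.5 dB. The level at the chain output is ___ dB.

Stage 1: -4.5 dB is 26 dB over -30.5 dB; at 4:1 that becomes 6.5 dB over, giving -24 dB.
Stage 2: overshoot 17 dB → 17/5 = 3.4 dB → -37.6 dB.

-37.6 dB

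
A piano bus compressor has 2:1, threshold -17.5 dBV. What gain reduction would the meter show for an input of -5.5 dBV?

6 dB

Overshoot = -5.5 − (-17.5) = 12 dB.
After 2:1 compression the overshoot becomes 12/2 = 6 dB.
GR = overshoot in − overshoot out = 12 − 6 = 6 dB.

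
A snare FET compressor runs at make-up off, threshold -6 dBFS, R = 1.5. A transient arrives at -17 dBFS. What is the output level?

-17 dBFS

-17 dBFS is 11 dB below the -6 dBFS threshold, so no gain reduction is applied.
Output = input = -17 dBFS.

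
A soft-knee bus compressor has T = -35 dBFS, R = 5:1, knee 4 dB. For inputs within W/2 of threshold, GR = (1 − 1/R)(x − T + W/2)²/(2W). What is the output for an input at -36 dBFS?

x − T + W/2 = -36 − (-35) + 2 = 1.
GR = (1 − 1/5) × 1² / 8 = 0.8 × 1 / 8 = 0.1 dB.
Output = -36 − 0.1 = -36.1 dBFS.

-36.1 dBFS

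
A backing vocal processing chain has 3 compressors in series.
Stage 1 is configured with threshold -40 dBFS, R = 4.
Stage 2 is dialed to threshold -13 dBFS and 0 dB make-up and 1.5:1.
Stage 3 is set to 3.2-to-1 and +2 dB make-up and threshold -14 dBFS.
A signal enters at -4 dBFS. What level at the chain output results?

-29 dBFS

Stage 1: overshoot 36 dB → 36/4 = 9 dB → -31 dBFS.
Stage 2: -31 dBFS ≤ -13 dBFS, so stage 2 doesn't engage; output -31 dBFS.
Stage 3: -31 dBFS is at or below the -14 dBFS threshold — no compression; make-up brings it to -29 dBFS.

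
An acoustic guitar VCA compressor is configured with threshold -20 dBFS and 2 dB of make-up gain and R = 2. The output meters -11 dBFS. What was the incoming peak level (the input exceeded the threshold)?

-6 dBFS

Remove make-up: -11 − 2 = -13 dBFS.
The compressed level sits -13 − (-20) = 7 dB over threshold.
Before 2:1 compression the overshoot was 7 × 2 = 14 dB, so input = -20 + 14 = -6 dBFS.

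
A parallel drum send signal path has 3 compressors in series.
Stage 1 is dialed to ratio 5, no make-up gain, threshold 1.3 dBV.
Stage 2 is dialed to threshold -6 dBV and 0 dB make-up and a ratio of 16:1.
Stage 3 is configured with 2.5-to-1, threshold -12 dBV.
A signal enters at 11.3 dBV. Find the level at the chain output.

-9.3675 dBV

Stage 1: 10 dB above 1.3 dBV, reduced 5:1 to 2 dB above → 3.3 dBV.
Stage 2: overshoot 9.3 dB → 9.3/16 = 0.58125 dB → -5.41875 dBV.
Stage 3: overshoot 6.58125 dB → 6.58125/2.5 = 2.6325 dB → -9.3675 dBV.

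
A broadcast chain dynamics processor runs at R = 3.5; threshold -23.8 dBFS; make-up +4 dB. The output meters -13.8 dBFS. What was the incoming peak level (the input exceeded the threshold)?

-2.8 dBFS

Remove make-up: -13.8 − 4 = -17.8 dBFS.
The compressed level sits -17.8 − (-23.8) = 6 dB over threshold.
Input overshoot = R × output overshoot = 21 dB → input = -23.8 + 21 = -2.8 dBFS.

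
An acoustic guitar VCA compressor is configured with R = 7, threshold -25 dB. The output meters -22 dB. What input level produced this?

-4 dB

That's 3 dB above the -25 dB threshold.
Before 7:1 compression the overshoot was 3 × 7 = 21 dB, so input = -25 + 21 = -4 dB.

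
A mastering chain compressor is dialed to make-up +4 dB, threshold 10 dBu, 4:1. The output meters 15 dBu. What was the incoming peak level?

Before make-up, the level was 15 − 4 = 11 dBu.
That's 1 dB above the 10 dBu threshold.
Before 4:1 compression the overshoot was 1 × 4 = 4 dB, so input = 10 + 4 = 14 dBu.

14 dBu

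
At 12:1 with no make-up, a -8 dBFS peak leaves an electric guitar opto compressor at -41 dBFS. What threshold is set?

Gain reduction = -8 − (-41) = 33 dB; output overshoot = GR / (R − 1) = 33 / 11 = 3 dB.
Threshold = output − output overshoot = -41 − 3 = -44 dBFS.

-44 dBFS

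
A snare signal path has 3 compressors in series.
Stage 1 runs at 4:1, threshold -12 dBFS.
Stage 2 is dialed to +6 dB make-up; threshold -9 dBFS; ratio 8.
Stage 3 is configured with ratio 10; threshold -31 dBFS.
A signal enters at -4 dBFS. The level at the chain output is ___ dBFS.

Stage 1: -4 dBFS is 8 dB over -12 dBFS; at 4:1 that becomes 2 dB over, giving -10 dBFS.
Stage 2: below threshold (-10 ≤ -9); passes unchanged; make-up brings it to -4 dBFS.
Stage 3: 27 dB above -31 dBFS, reduced 10:1 to 2.7 dB above → -28.3 dBFS.

-28.3 dBFS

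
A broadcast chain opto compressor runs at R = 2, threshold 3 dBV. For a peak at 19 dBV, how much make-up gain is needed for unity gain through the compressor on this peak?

8 dB

Overshoot 16 dB → 16/2 = 8 dB after compression, so the compressed level is 3 + 8 = 11 dBV.
Make-up = target − compressed = 19 − 11 = 8 dB.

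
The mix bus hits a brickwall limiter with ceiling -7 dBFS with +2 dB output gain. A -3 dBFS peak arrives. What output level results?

The limiter clamps the peak to its -7 dBFS ceiling.
Output gain then adds 2 dB: -7 + 2 = -5 dBFS.

-5 dBFS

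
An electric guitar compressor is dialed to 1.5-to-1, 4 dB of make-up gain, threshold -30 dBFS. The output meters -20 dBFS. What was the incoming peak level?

Before make-up, the level was -20 − 4 = -24 dBFS.
Post-compression overshoot = -24 − (-30) = 6 dB.
Input overshoot = R × output overshoot = 9 dB → input = -30 + 9 = -21 dBFS.

-21 dBFS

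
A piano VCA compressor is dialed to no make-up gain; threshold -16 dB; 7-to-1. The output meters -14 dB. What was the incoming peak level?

-2 dB

That's 2 dB above the -16 dB threshold.
Undo the ratio: input overshoot = 2 × 7 = 14 dB, giving input = -2 dB.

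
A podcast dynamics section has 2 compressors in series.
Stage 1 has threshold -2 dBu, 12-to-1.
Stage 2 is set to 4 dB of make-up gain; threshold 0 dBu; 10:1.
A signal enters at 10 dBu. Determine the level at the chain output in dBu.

Stage 1: 10 dBu is 12 dB over -2 dBu; at 12:1 that becomes 1 dB over, giving -1 dBu.
Stage 2: below threshold (-1 ≤ 0); passes unchanged; make-up brings it to 3 dBu.

3 dBu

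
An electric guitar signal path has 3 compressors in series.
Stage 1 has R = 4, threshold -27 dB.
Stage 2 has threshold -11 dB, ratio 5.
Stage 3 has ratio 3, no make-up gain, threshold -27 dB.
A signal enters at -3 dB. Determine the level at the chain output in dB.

Stage 1: overshoot 24 dB → 24/4 = 6 dB → -21 dB.
Stage 2: -21 dB ≤ -11 dB, so stage 2 doesn't engage; output -21 dB.
Stage 3: overshoot 6 dB → 6/3 = 2 dB → -25 dB.

-25 dB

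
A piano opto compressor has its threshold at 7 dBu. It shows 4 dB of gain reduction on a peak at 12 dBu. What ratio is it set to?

Input overshoot = 12 − 7 = 5 dB.
Output overshoot = 5 − 4 = 1 dB.
Ratio = input overshoot / output overshoot = 5 / 1 = 5.

5:1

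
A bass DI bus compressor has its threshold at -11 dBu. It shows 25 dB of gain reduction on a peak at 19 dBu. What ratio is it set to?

Input overshoot = 19 − (-11) = 30 dB.
Output overshoot = 30 − 25 = 5 dB.
Ratio = input overshoot / output overshoot = 30 / 5 = 6.

6:1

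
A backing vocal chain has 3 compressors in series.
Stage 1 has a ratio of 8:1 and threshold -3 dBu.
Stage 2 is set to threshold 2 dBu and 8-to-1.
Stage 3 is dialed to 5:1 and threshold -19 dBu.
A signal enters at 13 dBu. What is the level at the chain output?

-15.4 dBu

Stage 1: 16 dB above -3 dBu, reduced 8:1 to 2 dB above → -1 dBu.
Stage 2: below threshold (-1 ≤ 2); passes unchanged; output -1 dBu.
Stage 3: 18 dB above -19 dBu, reduced 5:1 to 3.6 dB above → -15.4 dBu.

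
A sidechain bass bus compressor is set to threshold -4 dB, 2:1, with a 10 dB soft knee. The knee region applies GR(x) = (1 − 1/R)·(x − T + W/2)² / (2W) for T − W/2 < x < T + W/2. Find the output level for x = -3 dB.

-3.9 dB

x − T + W/2 = -3 − (-4) + 5 = 6.
GR = (1 − 1/2) × 6² / 20 = 0.5 × 36 / 20 = 0.9 dB.
Output = -3 − 0.9 = -3.9 dB.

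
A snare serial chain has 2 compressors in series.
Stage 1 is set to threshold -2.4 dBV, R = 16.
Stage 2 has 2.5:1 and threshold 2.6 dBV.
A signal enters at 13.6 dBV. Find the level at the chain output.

Stage 1: overshoot 16 dB → 16/16 = 1 dB → -1.4 dBV.
Stage 2: -1.4 dBV ≤ 2.6 dBV, so stage 2 doesn't engage; output -1.4 dBV.

-1.4 dBV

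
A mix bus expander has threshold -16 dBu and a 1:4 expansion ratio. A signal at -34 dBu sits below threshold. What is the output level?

Undershoot = (-16) − (-34) = 18 dB.
At 1:4, that expands to 72 dB under threshold.
Output = -16 − 72 = -88 dBu.

-88 dBu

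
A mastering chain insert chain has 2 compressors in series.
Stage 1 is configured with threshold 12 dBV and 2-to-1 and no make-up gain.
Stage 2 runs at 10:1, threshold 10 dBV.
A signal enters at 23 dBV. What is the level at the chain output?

10.75 dBV

Stage 1: 23 dBV is 11 dB over 12 dBV; at 2:1 that becomes 5.5 dB over, giving 17.5 dBV.
Stage 2: overshoot 7.5 dB → 7.5/10 = 0.75 dB → 10.75 dBV.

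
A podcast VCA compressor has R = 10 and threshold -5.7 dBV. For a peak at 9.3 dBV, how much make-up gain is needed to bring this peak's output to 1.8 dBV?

6 dB

Overshoot 15 dB → 15/10 = 1.5 dB after compression, so the compressed level is -5.7 + 1.5 = -4.2 dBV.
Make-up = target − compressed = 1.8 − (-4.2) = 6 dB.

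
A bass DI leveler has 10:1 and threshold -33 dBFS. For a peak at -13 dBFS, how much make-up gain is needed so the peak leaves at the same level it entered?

18 dB

Overshoot 20 dB → 20/10 = 2 dB after compression, so the compressed level is -33 + 2 = -31 dBFS.
Make-up = target − compressed = -13 − (-31) = 18 dB.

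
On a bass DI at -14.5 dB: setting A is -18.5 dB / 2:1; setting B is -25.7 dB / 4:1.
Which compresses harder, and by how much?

A: overshoot 4 dB → output overshoot 2 dB → GR 2 dB.
B: overshoot 11.2 dB → output overshoot 2.8 dB → GR 8.4 dB.
B reduces 6.4 dB more.

B, by 6.4 dB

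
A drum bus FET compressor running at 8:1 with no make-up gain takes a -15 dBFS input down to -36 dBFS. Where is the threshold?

Input is 24 dB above T (since output overshoot × R = input overshoot: (-36 − T)·8 = -15 − T gives T = -39 dBFS).
Check: -39 + (-15 − (-39))/8 = -39 + 3 = -36 dBFS. ✓

-39 dBFS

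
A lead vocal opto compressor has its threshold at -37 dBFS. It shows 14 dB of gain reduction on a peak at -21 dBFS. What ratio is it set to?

8:1

Input overshoot = -21 − (-37) = 16 dB.
Output overshoot = 16 − 14 = 2 dB.
Ratio = input overshoot / output overshoot = 16 / 2 = 8.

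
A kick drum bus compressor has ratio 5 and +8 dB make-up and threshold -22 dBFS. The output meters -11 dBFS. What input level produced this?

-7 dBFS

Stripping the +8 dB make-up gives -19 dBFS at the gain stage.
Post-compression overshoot = -19 − (-22) = 3 dB.
Before 5:1 compression the overshoot was 3 × 5 = 15 dB, so input = -22 + 15 = -7 dBFS.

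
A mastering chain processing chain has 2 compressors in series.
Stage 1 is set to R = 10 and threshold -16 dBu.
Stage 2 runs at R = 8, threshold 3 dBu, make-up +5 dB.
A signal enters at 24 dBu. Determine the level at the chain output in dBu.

-7 dBu

Stage 1: overshoot 40 dB → 40/10 = 4 dB → -12 dBu.
Stage 2: -12 dBu is at or below the 3 dBu threshold — no compression; make-up brings it to -7 dBu.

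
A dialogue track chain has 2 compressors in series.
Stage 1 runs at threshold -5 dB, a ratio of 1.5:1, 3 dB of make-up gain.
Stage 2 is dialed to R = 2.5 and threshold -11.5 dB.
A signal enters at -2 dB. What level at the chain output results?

Stage 1: -2 dB is 3 dB over -5 dB; at 1.5:1 that becomes 2 dB over, giving -3 dB; +3 dB make-up → 0 dB.
Stage 2: overshoot 11.5 dB → 11.5/2.5 = 4.6 dB → -6.9 dB.

-6.9 dB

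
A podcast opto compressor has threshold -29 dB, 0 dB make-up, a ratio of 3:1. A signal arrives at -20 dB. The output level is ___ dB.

Overshoot: -20 − (-29) = 9 dB.
At 3:1 the overshoot is divided by 3, leaving 3 dB above threshold.
That puts the output at -26 dB.

-26 dB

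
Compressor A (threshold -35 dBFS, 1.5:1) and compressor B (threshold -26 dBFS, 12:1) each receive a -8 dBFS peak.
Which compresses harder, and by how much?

A: overshoot 27 dB → output overshoot 18 dB → GR 9 dB.
B: overshoot 18 dB → output overshoot 1.5 dB → GR 16.5 dB.
B reduces 7.5 dB more.

B, by 7.5 dB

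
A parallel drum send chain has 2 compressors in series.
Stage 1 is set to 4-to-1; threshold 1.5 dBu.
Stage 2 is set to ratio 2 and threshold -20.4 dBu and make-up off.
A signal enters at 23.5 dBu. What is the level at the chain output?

Stage 1: 23.5 dBu is 22 dB over 1.5 dBu; at 4:1 that becomes 5.5 dB over, giving 7 dBu.
Stage 2: overshoot 27.4 dB → 27.4/2 = 13.7 dB → -6.7 dBu.

-6.7 dBu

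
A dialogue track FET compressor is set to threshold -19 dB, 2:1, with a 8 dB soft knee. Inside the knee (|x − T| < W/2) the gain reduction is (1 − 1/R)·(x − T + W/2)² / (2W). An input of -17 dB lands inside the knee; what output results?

-18.125 dB

x − T + W/2 = -17 − (-19) + 4 = 6.
GR = (1 − 1/2) × 6² / 16 = 0.5 × 36 / 16 = 1.125 dB.
Output = -17 − 1.125 = -18.125 dB.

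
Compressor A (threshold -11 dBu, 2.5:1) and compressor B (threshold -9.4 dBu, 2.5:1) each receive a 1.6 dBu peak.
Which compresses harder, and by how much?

A, by 0.96 dB

A: 12.6 dB over, compressed to 5.04 dB over, so 7.56 dB of GR.
B: 11 dB over, compressed to 4.4 dB over, so 6.6 dB of GR.
Difference: 0.96 dB in favour of A.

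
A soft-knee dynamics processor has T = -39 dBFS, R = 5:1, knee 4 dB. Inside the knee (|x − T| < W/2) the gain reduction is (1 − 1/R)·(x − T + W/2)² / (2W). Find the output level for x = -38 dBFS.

x − T + W/2 = -38 − (-39) + 2 = 3.
GR = (1 − 1/5) × 3² / 8 = 0.8 × 9 / 8 = 0.9 dB.
Output = -38 − 0.9 = -38.9 dBFS.

-38.9 dBFS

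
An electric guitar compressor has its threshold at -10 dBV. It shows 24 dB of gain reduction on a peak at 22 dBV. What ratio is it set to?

4:1

Input overshoot = 22 − (-10) = 32 dB.
Output overshoot = 32 − 24 = 8 dB.
Ratio = input overshoot / output overshoot = 32 / 8 = 4.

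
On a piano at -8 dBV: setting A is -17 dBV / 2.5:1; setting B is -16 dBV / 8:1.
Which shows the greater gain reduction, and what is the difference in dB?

B, by 1.6 dB

A: 9 dB over, compressed to 3.6 dB over, so 5.4 dB of GR.
B: 8 dB over, compressed to 1 dB over, so 7 dB of GR.
Difference: 1.6 dB in favour of B.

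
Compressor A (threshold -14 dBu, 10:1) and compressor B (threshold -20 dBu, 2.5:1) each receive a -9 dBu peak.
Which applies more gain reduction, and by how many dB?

B, by 2.1 dB

A: GR = 5 − 5/10 = 4.5 dB.
B: GR = 11 − 11/2.5 = 6.6 dB.
B reduces 2.1 dB more.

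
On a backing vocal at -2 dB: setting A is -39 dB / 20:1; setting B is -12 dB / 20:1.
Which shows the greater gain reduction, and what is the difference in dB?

A, by 25.65 dB

A: 37 dB over, compressed to 1.85 dB over, so 35.15 dB of GR.
B: 10 dB over, compressed to 0.5 dB over, so 9.5 dB of GR.
A reduces 25.65 dB more.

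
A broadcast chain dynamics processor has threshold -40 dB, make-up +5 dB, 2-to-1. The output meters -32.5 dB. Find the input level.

-35 dB

Before make-up, the level was -32.5 − 5 = -37.5 dB.
That's 2.5 dB above the -40 dB threshold.
Undo the ratio: input overshoot = 2.5 × 2 = 5 dB, giving input = -35 dB.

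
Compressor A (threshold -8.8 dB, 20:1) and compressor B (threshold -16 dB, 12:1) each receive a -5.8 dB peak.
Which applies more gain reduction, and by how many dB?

B, by 6.5 dB

A: 3 dB over, compressed to 0.15 dB over, so 2.85 dB of GR.
B: 10.2 dB over, compressed to 0.85 dB over, so 9.35 dB of GR.
Difference: 6.5 dB in favour of B.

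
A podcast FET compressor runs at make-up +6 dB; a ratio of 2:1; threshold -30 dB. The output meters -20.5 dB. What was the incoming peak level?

Stripping the +6 dB make-up gives -26.5 dB at the gain stage.
Post-compression overshoot = -26.5 − (-30) = 3.5 dB.
Before 2:1 compression the overshoot was 3.5 × 2 = 7 dB, so input = -30 + 7 = -23 dB.

-23 dB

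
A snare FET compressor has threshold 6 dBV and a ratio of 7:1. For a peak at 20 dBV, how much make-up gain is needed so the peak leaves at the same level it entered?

12 dB

The peak compresses to 6 + 14/7 = 8 dBV.
To reach 20 dBV requires 20 − 8 = 12 dB of make-up.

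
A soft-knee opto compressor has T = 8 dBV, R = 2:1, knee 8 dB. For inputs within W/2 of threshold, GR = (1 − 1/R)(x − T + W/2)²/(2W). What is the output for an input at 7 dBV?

6.71875 dBV

x − T + W/2 = 7 − 8 + 4 = 3.
GR = (1 − 1/2) × 3² / 16 = 0.5 × 9 / 16 = 0.28125 dB.
Output = 7 − 0.28125 = 6.71875 dBV.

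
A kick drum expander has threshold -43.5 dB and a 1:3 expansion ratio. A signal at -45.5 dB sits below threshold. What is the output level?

-49.5 dB

The input is 2 dB below the -43.5 dB threshold.
A 1:3 expander multiplies undershoot by 3: 2 × 3 = 6 dB below threshold.
Output = -43.5 − 6 = -49.5 dB.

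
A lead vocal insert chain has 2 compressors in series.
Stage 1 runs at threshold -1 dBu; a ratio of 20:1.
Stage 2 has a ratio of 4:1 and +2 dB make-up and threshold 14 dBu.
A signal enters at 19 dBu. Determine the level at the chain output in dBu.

2 dBu

Stage 1: 20 dB above -1 dBu, reduced 20:1 to 1 dB above → 0 dBu.
Stage 2: 0 dBu is at or below the 14 dBu threshold — no compression; make-up brings it to 2 dBu.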